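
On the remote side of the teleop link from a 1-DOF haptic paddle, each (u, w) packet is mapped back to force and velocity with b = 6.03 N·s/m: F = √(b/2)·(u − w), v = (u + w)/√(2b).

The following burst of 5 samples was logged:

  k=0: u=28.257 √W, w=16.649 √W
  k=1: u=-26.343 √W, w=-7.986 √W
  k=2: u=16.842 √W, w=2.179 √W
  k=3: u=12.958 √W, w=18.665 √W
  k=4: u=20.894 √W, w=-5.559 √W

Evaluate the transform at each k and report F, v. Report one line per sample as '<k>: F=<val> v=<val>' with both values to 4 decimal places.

0: F=20.1558 v=12.9310
1: F=-31.8746 v=-9.8852
2: F=25.4605 v=5.4772
3: F=-9.9095 v=9.1060
4: F=45.9323 v=4.4158

k=0: u−w=11.6080, u+w=44.9060; √(b/2)=1.7364, √(2b)=3.4728; F=1.7364×11.608=20.1558, v=44.9060/3.4728=12.9310
k=1: u−w=-18.3570, u+w=-34.3290; √(b/2)=1.7364, √(2b)=3.4728; F=1.7364×(-18.357)=-31.8746, v=-34.3290/3.4728=-9.8852
k=2: u−w=14.6630, u+w=19.0210; √(b/2)=1.7364, √(2b)=3.4728; F=1.7364×14.663=25.4605, v=19.0210/3.4728=5.4772
k=3: u−w=-5.7070, u+w=31.6230; √(b/2)=1.7364, √(2b)=3.4728; F=1.7364×(-5.707)=-9.9095, v=31.6230/3.4728=9.1060
k=4: u−w=26.4530, u+w=15.3350; √(b/2)=1.7364, √(2b)=3.4728; F=1.7364×26.453=45.9323, v=15.3350/3.4728=4.4158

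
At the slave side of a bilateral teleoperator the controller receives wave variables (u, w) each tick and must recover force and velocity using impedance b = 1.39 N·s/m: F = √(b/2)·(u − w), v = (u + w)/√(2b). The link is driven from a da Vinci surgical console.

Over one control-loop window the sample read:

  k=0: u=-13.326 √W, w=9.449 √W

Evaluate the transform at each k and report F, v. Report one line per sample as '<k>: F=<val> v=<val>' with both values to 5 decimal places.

0: F=-18.98676 v=-2.32527

k=0: u−w=-22.77500, u+w=-3.87700; √(b/2)=0.83367, √(2b)=1.66733; F=0.83367×(-22.775)=-18.98676, v=-3.87700/1.66733=-2.32527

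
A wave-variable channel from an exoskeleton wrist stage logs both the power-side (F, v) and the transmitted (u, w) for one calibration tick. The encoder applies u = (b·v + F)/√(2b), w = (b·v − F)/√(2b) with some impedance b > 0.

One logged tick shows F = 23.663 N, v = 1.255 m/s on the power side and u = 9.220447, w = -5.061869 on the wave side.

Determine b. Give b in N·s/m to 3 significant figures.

u + w = 4.158578;  u + w = √(2b)·v, so √(2b) = 4.158578/1.255 = 3.313608.
b = (√(2b))²/2 = 10.979998/2 = 5.489999.
(Check via u − w = 2F/√(2b): u − w = 14.282316, 2F/√(2b) = 14.282317.)

b = 5.49 N·s/m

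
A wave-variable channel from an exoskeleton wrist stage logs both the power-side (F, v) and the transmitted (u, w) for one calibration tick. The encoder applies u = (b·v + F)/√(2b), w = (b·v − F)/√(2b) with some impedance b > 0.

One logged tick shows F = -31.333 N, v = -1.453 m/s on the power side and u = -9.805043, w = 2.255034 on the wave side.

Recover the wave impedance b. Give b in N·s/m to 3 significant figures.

u + w = -7.550009;  u + w = √(2b)·v, so √(2b) = -7.550009/(-1.453) = 5.196152.
b = (√(2b))²/2 = 26.999997/2 = 13.499998.
(Check via u − w = 2F/√(2b): u − w = -12.060077, 2F/√(2b) = -12.060078.)

b = 13.5 N·s/m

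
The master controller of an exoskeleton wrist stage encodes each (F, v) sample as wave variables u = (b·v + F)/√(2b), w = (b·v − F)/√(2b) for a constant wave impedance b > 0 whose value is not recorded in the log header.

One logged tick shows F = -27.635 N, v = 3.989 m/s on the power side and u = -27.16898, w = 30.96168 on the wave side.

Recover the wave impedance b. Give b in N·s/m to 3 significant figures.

b = 0.452 N·s/m

u + w = 3.79270;  u + w = √(2b)·v, so √(2b) = 3.79270/3.989 = 0.95079.
b = (√(2b))²/2 = 0.90400/2 = 0.45200.
(Check via u − w = 2F/√(2b): u − w = -58.13066, 2F/√(2b) = -58.13063.)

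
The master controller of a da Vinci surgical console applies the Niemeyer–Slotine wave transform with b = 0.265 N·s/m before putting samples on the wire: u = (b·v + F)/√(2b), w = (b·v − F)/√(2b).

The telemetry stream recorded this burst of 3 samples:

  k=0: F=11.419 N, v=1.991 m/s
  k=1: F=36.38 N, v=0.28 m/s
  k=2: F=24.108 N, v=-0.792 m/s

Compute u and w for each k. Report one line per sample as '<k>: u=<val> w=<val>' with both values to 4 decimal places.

0: u=16.4099 w=-14.9605
1: u=50.0737 w=-49.8699
2: u=32.8266 w=-33.4032

k=0: b·v=0.265×1.991=0.5276; √(2b)=0.7280; u=(0.5276+11.419)/0.7280=16.4099, w=(0.5276−11.419)/0.7280=-14.9605
k=1: b·v=0.265×0.28=0.0742; √(2b)=0.7280; u=(0.0742+36.38)/0.7280=50.0737, w=(0.0742−36.38)/0.7280=-49.8699
k=2: b·v=0.265×(-0.792)=-0.2099; √(2b)=0.7280; u=(-0.2099+24.108)/0.7280=32.8266, w=(-0.2099−24.108)/0.7280=-33.4032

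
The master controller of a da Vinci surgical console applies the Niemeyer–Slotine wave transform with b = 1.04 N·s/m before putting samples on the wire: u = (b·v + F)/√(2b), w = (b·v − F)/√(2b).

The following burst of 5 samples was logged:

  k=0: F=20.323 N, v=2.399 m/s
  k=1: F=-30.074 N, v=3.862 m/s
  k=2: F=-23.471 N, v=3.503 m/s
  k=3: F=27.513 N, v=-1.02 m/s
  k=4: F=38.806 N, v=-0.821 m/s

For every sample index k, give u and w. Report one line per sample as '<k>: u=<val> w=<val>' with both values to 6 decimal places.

0: u=15.821409 w=-12.361522
1: u=-18.067639 w=23.637495
2: u=-13.748161 w=18.800260
3: u=18.341301 w=-19.812366
4: u=26.315088 w=-27.499151

k=0: b·v=1.04×2.399=2.494960; √(2b)=1.442221; u=(2.494960+20.323)/1.442221=15.821409, w=(2.494960−20.323)/1.442221=-12.361522
k=1: b·v=1.04×3.862=4.016480; √(2b)=1.442221; u=(4.016480+(-30.074))/1.442221=-18.067639, w=(4.016480−(-30.074))/1.442221=23.637495
k=2: b·v=1.04×3.503=3.643120; √(2b)=1.442221; u=(3.643120+(-23.471))/1.442221=-13.748161, w=(3.643120−(-23.471))/1.442221=18.800260
k=3: b·v=1.04×(-1.02)=-1.060800; √(2b)=1.442221; u=(-1.060800+27.513)/1.442221=18.341301, w=(-1.060800−27.513)/1.442221=-19.812366
k=4: b·v=1.04×(-0.821)=-0.853840; √(2b)=1.442221; u=(-0.853840+38.806)/1.442221=26.315088, w=(-0.853840−38.806)/1.442221=-27.499151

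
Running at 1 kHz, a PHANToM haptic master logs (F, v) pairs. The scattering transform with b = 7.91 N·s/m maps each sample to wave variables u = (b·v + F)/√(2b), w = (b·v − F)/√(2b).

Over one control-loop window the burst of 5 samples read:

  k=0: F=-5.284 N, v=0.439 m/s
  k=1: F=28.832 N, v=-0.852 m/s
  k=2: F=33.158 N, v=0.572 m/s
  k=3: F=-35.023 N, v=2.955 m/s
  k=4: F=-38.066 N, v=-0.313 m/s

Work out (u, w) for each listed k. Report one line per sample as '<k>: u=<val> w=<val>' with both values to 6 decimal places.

0: u=-0.455447 w=2.201541
1: u=5.554502 w=-8.943278
2: u=9.474072 w=-7.198979
3: u=-2.928758 w=14.682083
4: u=-10.192955 w=8.948017

k=0: b·v=7.91×0.439=3.472490; √(2b)=3.977436; u=(3.472490+(-5.284))/3.977436=-0.455447, w=(3.472490−(-5.284))/3.977436=2.201541
k=1: b·v=7.91×(-0.852)=-6.739320; √(2b)=3.977436; u=(-6.739320+28.832)/3.977436=5.554502, w=(-6.739320−28.832)/3.977436=-8.943278
k=2: b·v=7.91×0.572=4.524520; √(2b)=3.977436; u=(4.524520+33.158)/3.977436=9.474072, w=(4.524520−33.158)/3.977436=-7.198979
k=3: b·v=7.91×2.955=23.374050; √(2b)=3.977436; u=(23.374050+(-35.023))/3.977436=-2.928758, w=(23.374050−(-35.023))/3.977436=14.682083
k=4: b·v=7.91×(-0.313)=-2.475830; √(2b)=3.977436; u=(-2.475830+(-38.066))/3.977436=-10.192955, w=(-2.475830−(-38.066))/3.977436=8.948017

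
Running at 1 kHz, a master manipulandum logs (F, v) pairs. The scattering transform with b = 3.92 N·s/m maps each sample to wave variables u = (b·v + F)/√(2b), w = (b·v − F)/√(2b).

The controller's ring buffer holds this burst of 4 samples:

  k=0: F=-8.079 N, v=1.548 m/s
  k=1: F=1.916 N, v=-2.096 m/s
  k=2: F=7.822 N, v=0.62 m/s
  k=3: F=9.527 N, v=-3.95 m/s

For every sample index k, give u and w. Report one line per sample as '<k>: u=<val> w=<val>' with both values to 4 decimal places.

0: u=-0.7182 w=5.0526
1: u=-2.2501 w=-3.6187
2: u=3.6616 w=-1.9256
3: u=-2.1275 w=-8.9325

k=0: b·v=3.92×1.548=6.0682; √(2b)=2.8000; u=(6.0682+(-8.079))/2.8000=-0.7182, w=(6.0682−(-8.079))/2.8000=5.0526
k=1: b·v=3.92×(-2.096)=-8.2163; √(2b)=2.8000; u=(-8.2163+1.916)/2.8000=-2.2501, w=(-8.2163−1.916)/2.8000=-3.6187
k=2: b·v=3.92×0.62=2.4304; √(2b)=2.8000; u=(2.4304+7.822)/2.8000=3.6616, w=(2.4304−7.822)/2.8000=-1.9256
k=3: b·v=3.92×(-3.95)=-15.4840; √(2b)=2.8000; u=(-15.4840+9.527)/2.8000=-2.1275, w=(-15.4840−9.527)/2.8000=-8.9325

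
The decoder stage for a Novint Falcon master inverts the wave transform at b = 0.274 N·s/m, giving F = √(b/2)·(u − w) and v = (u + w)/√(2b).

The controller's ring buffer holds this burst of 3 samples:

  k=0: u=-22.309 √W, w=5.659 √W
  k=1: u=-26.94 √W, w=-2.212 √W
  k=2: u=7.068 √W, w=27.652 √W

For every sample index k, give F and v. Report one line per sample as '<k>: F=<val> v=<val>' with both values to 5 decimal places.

k=0: u−w=-27.96800, u+w=-16.65000; √(b/2)=0.37014, √(2b)=0.74027; F=0.37014×(-27.968)=-10.35194, v=-16.65000/0.74027=-22.49179
k=1: u−w=-24.72800, u+w=-29.15200; √(b/2)=0.37014, √(2b)=0.74027; F=0.37014×(-24.728)=-9.15270, v=-29.15200/0.74027=-39.38021
k=2: u−w=-20.58400, u+w=34.72000; √(b/2)=0.37014, √(2b)=0.74027; F=0.37014×(-20.584)=-7.61886, v=34.72000/0.74027=46.90179

0: F=-10.35194 v=-22.49179
1: F=-9.15270 v=-39.38021
2: F=-7.61886 v=46.90179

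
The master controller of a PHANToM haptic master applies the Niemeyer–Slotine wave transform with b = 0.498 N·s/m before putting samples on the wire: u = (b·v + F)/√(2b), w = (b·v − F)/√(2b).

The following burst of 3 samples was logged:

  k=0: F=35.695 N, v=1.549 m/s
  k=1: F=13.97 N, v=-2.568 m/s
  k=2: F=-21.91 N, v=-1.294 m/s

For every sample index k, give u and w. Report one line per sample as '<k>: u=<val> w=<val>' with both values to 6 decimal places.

0: u=36.539554 w=-34.993655
1: u=12.716595 w=-15.279454
2: u=-22.599657 w=21.308247

k=0: b·v=0.498×1.549=0.771402; √(2b)=0.997998; u=(0.771402+35.695)/0.997998=36.539554, w=(0.771402−35.695)/0.997998=-34.993655
k=1: b·v=0.498×(-2.568)=-1.278864; √(2b)=0.997998; u=(-1.278864+13.97)/0.997998=12.716595, w=(-1.278864−13.97)/0.997998=-15.279454
k=2: b·v=0.498×(-1.294)=-0.644412; √(2b)=0.997998; u=(-0.644412+(-21.91))/0.997998=-22.599657, w=(-0.644412−(-21.91))/0.997998=21.308247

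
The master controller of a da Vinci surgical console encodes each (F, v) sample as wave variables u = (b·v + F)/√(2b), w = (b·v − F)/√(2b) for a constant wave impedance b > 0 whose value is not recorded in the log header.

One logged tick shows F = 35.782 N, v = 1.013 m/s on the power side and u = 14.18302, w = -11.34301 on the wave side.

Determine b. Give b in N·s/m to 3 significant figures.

b = 3.93 N·s/m

u + w = 2.8400;  u + w = √(2b)·v, so √(2b) = 2.8400/1.013 = 2.8036.
b = (√(2b))²/2 = 7.8600/2 = 3.9300.
(Check via u − w = 2F/√(2b): u − w = 25.5260, 2F/√(2b) = 25.5261.)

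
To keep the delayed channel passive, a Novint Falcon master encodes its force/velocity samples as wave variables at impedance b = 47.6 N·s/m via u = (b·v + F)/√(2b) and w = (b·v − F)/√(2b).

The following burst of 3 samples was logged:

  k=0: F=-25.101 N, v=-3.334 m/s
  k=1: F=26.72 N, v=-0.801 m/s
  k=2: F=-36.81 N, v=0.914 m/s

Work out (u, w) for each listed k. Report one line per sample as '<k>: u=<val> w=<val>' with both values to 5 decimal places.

0: u=-18.83760 w=-13.69240
1: u=-1.16917 w=-6.64623
2: u=0.68631 w=8.23163

k=0: b·v=47.6×(-3.334)=-158.69840; √(2b)=9.75705; u=(-158.69840+(-25.101))/9.75705=-18.83760, w=(-158.69840−(-25.101))/9.75705=-13.69240
k=1: b·v=47.6×(-0.801)=-38.12760; √(2b)=9.75705; u=(-38.12760+26.72)/9.75705=-1.16917, w=(-38.12760−26.72)/9.75705=-6.64623
k=2: b·v=47.6×0.914=43.50640; √(2b)=9.75705; u=(43.50640+(-36.81))/9.75705=0.68631, w=(43.50640−(-36.81))/9.75705=8.23163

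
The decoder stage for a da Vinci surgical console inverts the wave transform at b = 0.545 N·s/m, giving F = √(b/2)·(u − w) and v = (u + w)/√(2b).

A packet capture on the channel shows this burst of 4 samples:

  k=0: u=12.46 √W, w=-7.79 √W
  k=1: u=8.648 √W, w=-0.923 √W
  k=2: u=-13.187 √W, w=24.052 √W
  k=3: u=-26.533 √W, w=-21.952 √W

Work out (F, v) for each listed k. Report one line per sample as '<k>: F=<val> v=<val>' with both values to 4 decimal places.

k=0: u−w=20.2500, u+w=4.6700; √(b/2)=0.5220, √(2b)=1.0440; F=0.5220×20.25=10.5708, v=4.6700/1.0440=4.4730
k=1: u−w=9.5710, u+w=7.7250; √(b/2)=0.5220, √(2b)=1.0440; F=0.5220×9.571=4.9962, v=7.7250/1.0440=7.3992
k=2: u−w=-37.2390, u+w=10.8650; √(b/2)=0.5220, √(2b)=1.0440; F=0.5220×(-37.239)=-19.4393, v=10.8650/1.0440=10.4068
k=3: u−w=-4.5810, u+w=-48.4850; √(b/2)=0.5220, √(2b)=1.0440; F=0.5220×(-4.581)=-2.3914, v=-48.4850/1.0440=-46.4402

0: F=10.5708 v=4.4730
1: F=4.9962 v=7.3992
2: F=-19.4393 v=10.4068
3: F=-2.3914 v=-46.4402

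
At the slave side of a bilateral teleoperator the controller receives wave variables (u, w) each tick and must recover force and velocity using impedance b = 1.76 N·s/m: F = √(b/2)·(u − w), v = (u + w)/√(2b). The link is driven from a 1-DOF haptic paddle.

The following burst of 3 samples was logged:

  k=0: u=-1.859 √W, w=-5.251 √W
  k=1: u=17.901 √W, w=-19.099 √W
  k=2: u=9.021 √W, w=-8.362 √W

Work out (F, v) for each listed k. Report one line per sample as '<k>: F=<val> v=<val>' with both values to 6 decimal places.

k=0: u−w=3.392000, u+w=-7.110000; √(b/2)=0.938083, √(2b)=1.876166; F=0.938083×3.392=3.181978, v=-7.110000/1.876166=-3.789643
k=1: u−w=37.000000, u+w=-1.198000; √(b/2)=0.938083, √(2b)=1.876166; F=0.938083×37.0=34.709077, v=-1.198000/1.876166=-0.638536
k=2: u−w=17.383000, u+w=0.659000; √(b/2)=0.938083, √(2b)=1.876166; F=0.938083×17.383=16.306699, v=0.659000/1.876166=0.351248

0: F=3.181978 v=-3.789643
1: F=34.709077 v=-0.638536
2: F=16.306699 v=0.351248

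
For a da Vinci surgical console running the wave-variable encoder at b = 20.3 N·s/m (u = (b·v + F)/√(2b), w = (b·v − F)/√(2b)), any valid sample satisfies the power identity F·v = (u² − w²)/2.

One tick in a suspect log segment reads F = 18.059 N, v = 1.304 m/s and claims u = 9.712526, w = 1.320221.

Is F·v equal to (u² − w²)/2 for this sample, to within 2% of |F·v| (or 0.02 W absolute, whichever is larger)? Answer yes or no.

no

F·v = 18.059×1.304 = 23.548936 W.
(u² − w²)/2 = (94.333161 − 1.742983)/2 = 46.295089 W.
|Δ| = 22.746153;  2% of max(1, |F·v|) = 0.470979.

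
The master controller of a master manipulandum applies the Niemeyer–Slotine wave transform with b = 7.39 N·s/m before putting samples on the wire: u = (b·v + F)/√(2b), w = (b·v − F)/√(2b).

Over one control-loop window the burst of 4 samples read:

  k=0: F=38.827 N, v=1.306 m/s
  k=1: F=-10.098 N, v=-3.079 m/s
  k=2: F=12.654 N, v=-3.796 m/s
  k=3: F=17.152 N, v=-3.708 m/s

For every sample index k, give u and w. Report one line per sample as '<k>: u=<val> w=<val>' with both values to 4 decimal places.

k=0: b·v=7.39×1.306=9.6513; √(2b)=3.8445; u=(9.6513+38.827)/3.8445=12.6099, w=(9.6513−38.827)/3.8445=-7.5890
k=1: b·v=7.39×(-3.079)=-22.7538; √(2b)=3.8445; u=(-22.7538+(-10.098))/3.8445=-8.5452, w=(-22.7538−(-10.098))/3.8445=-3.2919
k=2: b·v=7.39×(-3.796)=-28.0524; √(2b)=3.8445; u=(-28.0524+12.654)/3.8445=-4.0053, w=(-28.0524−12.654)/3.8445=-10.5883
k=3: b·v=7.39×(-3.708)=-27.4021; √(2b)=3.8445; u=(-27.4021+17.152)/3.8445=-2.6662, w=(-27.4021−17.152)/3.8445=-11.5891

0: u=12.6099 w=-7.5890
1: u=-8.5452 w=-3.2919
2: u=-4.0053 w=-10.5883
3: u=-2.6662 w=-11.5891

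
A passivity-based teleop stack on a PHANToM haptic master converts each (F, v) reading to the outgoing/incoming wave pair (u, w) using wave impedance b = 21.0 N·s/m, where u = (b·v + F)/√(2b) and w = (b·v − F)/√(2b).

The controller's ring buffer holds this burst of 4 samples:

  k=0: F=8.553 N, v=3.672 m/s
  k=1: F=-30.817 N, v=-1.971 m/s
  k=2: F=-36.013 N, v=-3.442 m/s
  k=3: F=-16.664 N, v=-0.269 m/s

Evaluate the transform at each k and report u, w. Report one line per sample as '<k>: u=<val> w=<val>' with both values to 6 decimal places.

k=0: b·v=21.0×3.672=77.112000; √(2b)=6.480741; u=(77.112000+8.553)/6.480741=13.218396, w=(77.112000−8.553)/6.480741=10.578883
k=1: b·v=21.0×(-1.971)=-41.391000; √(2b)=6.480741; u=(-41.391000+(-30.817))/6.480741=-11.141936, w=(-41.391000−(-30.817))/6.480741=-1.631604
k=2: b·v=21.0×(-3.442)=-72.282000; √(2b)=6.480741; u=(-72.282000+(-36.013))/6.480741=-16.710281, w=(-72.282000−(-36.013))/6.480741=-5.596428
k=3: b·v=21.0×(-0.269)=-5.649000; √(2b)=6.480741; u=(-5.649000+(-16.664))/6.480741=-3.442971, w=(-5.649000−(-16.664))/6.480741=1.699651

0: u=13.218396 w=10.578883
1: u=-11.141936 w=-1.631604
2: u=-16.710281 w=-5.596428
3: u=-3.442971 w=1.699651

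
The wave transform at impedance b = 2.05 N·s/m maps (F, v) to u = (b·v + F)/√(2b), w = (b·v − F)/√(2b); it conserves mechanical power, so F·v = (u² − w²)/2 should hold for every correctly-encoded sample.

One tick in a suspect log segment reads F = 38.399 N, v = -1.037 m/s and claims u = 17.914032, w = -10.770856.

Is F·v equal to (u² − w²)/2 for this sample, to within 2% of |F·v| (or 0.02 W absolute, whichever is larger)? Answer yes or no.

no

F·v = 38.399×(-1.037) = -39.819763 W.
(u² − w²)/2 = (320.912542 − 116.011339)/2 = 102.450602 W.
|Δ| = 142.270365;  2% of max(1, |F·v|) = 0.796395.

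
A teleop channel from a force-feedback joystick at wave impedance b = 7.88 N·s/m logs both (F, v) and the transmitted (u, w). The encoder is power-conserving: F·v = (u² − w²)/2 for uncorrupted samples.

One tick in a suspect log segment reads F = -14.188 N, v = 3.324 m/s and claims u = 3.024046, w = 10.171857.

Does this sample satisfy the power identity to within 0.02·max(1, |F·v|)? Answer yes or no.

yes

F·v = (-14.188)×3.324 = -47.160912 W.
(u² − w²)/2 = (9.144854 − 103.466675)/2 = -47.160910 W.
|Δ| = 0.000002;  2% of max(1, |F·v|) = 0.943218.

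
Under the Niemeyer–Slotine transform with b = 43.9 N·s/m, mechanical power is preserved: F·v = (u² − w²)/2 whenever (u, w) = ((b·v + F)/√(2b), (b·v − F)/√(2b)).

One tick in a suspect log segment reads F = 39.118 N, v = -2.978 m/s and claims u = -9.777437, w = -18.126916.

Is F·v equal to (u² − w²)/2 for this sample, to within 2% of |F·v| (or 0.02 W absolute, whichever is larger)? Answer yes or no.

F·v = 39.118×(-2.978) = -116.493404 W.
(u² − w²)/2 = (95.598274 − 328.585084)/2 = -116.493405 W.
|Δ| = 0.000001;  2% of max(1, |F·v|) = 2.329868.

yes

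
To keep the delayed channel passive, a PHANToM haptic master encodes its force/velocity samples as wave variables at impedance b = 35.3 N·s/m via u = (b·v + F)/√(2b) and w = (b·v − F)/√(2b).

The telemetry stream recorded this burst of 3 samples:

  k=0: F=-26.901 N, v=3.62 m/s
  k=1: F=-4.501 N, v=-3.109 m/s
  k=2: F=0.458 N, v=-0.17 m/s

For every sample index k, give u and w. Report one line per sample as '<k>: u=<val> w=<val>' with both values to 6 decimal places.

k=0: b·v=35.3×3.62=127.786000; √(2b)=8.402381; u=(127.786000+(-26.901))/8.402381=12.006716, w=(127.786000−(-26.901))/8.402381=18.409902
k=1: b·v=35.3×(-3.109)=-109.747700; √(2b)=8.402381; u=(-109.747700+(-4.501))/8.402381=-13.597182, w=(-109.747700−(-4.501))/8.402381=-12.525819
k=2: b·v=35.3×(-0.17)=-6.001000; √(2b)=8.402381; u=(-6.001000+0.458)/8.402381=-0.659694, w=(-6.001000−0.458)/8.402381=-0.768711

0: u=12.006716 w=18.409902
1: u=-13.597182 w=-12.525819
2: u=-0.659694 w=-0.768711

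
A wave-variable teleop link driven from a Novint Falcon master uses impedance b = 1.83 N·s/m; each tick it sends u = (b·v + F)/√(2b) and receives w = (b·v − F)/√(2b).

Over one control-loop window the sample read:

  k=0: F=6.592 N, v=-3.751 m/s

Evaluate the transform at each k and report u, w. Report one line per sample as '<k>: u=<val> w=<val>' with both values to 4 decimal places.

k=0: b·v=1.83×(-3.751)=-6.8643; √(2b)=1.9131; u=(-6.8643+6.592)/1.9131=-0.1423, w=(-6.8643−6.592)/1.9131=-7.0337

0: u=-0.1423 w=-7.0337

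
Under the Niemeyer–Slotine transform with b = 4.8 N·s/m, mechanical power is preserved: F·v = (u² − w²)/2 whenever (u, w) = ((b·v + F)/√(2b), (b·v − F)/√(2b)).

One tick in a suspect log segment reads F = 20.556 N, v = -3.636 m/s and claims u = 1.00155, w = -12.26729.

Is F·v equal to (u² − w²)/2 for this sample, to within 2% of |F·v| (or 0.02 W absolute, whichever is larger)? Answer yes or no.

F·v = 20.556×(-3.636) = -74.74162 W.
(u² − w²)/2 = (1.00310 − 150.48640)/2 = -74.74165 W.
|Δ| = 0.00003;  2% of max(1, |F·v|) = 1.49483.

yes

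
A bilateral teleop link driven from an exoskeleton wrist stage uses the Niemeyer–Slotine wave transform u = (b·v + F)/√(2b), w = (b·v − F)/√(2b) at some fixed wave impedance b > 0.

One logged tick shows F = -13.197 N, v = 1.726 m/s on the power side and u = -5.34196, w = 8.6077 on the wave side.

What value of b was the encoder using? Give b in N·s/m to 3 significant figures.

u + w = 3.2657;  u + w = √(2b)·v, so √(2b) = 3.2657/1.726 = 1.8921.
b = (√(2b))²/2 = 3.5800/2 = 1.7900.
(Check via u − w = 2F/√(2b): u − w = -13.9497, 2F/√(2b) = -13.9497.)

b = 1.79 N·s/m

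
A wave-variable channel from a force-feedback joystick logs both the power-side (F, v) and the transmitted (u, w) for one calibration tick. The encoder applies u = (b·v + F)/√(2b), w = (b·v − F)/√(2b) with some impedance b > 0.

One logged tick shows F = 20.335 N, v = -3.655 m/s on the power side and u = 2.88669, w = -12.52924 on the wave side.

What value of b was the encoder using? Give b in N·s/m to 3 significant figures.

u + w = -9.6425;  u + w = √(2b)·v, so √(2b) = -9.6425/(-3.655) = 2.6382.
b = (√(2b))²/2 = 6.9600/2 = 3.4800.
(Check via u − w = 2F/√(2b): u − w = 15.4159, 2F/√(2b) = 15.4159.)

b = 3.48 N·s/m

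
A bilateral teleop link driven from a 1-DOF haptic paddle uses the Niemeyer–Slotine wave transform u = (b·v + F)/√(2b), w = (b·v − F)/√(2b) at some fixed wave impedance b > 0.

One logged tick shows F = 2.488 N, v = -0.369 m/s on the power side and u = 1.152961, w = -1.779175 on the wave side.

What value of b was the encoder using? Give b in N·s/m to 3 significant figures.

u + w = -0.626214;  u + w = √(2b)·v, so √(2b) = -0.626214/(-0.369) = 1.697057.
b = (√(2b))²/2 = 2.880002/2 = 1.440001.
(Check via u − w = 2F/√(2b): u − w = 2.932136, 2F/√(2b) = 2.932135.)

b = 1.44 N·s/m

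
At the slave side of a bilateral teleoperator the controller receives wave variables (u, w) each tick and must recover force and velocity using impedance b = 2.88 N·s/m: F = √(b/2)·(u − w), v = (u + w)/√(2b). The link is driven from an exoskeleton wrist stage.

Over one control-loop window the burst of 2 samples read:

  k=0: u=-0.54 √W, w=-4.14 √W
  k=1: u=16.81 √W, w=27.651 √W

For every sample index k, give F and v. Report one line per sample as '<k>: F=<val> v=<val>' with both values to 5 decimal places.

k=0: u−w=3.60000, u+w=-4.68000; √(b/2)=1.20000, √(2b)=2.40000; F=1.20000×3.6=4.32000, v=-4.68000/2.40000=-1.95000
k=1: u−w=-10.84100, u+w=44.46100; √(b/2)=1.20000, √(2b)=2.40000; F=1.20000×(-10.841)=-13.00920, v=44.46100/2.40000=18.52542

0: F=4.32000 v=-1.95000
1: F=-13.00920 v=18.52542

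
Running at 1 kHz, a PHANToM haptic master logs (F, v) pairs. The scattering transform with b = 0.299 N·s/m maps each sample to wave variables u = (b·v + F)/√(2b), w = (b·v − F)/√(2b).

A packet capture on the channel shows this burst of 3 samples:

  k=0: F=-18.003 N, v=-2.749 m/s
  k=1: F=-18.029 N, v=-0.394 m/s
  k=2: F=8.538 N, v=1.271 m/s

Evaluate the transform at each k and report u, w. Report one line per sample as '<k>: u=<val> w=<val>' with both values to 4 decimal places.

k=0: b·v=0.299×(-2.749)=-0.8220; √(2b)=0.7733; u=(-0.8220+(-18.003))/0.7733=-24.3435, w=(-0.8220−(-18.003))/0.7733=22.2177
k=1: b·v=0.299×(-0.394)=-0.1178; √(2b)=0.7733; u=(-0.1178+(-18.029))/0.7733=-23.4666, w=(-0.1178−(-18.029))/0.7733=23.1619
k=2: b·v=0.299×1.271=0.3800; √(2b)=0.7733; u=(0.3800+8.538)/0.7733=11.5324, w=(0.3800−8.538)/0.7733=-10.5495

0: u=-24.3435 w=22.2177
1: u=-23.4666 w=23.1619
2: u=11.5324 w=-10.5495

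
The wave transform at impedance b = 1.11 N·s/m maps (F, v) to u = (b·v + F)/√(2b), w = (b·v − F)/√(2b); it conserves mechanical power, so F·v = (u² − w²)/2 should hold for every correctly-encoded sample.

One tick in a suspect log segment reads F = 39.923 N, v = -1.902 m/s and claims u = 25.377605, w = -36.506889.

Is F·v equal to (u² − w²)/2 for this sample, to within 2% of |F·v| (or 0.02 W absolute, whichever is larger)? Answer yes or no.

no

F·v = 39.923×(-1.902) = -75.933546 W.
(u² − w²)/2 = (644.022836 − 1332.752944)/2 = -344.365054 W.
|Δ| = 268.431508;  2% of max(1, |F·v|) = 1.518671.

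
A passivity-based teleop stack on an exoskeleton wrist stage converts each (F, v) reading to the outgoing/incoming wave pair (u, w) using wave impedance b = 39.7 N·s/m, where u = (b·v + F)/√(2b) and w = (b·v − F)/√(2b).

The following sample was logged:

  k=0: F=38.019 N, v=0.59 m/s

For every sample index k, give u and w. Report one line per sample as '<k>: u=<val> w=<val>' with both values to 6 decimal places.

k=0: b·v=39.7×0.59=23.423000; √(2b)=8.910668; u=(23.423000+38.019)/8.910668=6.895331, w=(23.423000−38.019)/8.910668=-1.638037

0: u=6.895331 w=-1.638037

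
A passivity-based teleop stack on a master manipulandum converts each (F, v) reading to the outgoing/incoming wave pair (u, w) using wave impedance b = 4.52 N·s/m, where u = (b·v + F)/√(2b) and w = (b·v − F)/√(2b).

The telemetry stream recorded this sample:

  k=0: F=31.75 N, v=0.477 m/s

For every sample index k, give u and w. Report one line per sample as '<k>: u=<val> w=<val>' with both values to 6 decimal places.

k=0: b·v=4.52×0.477=2.156040; √(2b)=3.006659; u=(2.156040+31.75)/3.006659=11.276981, w=(2.156040−31.75)/3.006659=-9.842805

0: u=11.276981 w=-9.842805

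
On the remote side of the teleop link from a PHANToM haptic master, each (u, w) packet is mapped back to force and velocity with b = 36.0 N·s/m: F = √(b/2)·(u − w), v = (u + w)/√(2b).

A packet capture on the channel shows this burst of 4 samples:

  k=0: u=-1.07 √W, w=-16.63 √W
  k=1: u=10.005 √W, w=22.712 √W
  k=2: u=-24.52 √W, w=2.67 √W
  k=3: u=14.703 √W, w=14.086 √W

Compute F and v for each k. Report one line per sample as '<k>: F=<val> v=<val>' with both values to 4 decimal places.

k=0: u−w=15.5600, u+w=-17.7000; √(b/2)=4.2426, √(2b)=8.4853; F=4.2426×15.56=66.0155, v=-17.7000/8.4853=-2.0860
k=1: u−w=-12.7070, u+w=32.7170; √(b/2)=4.2426, √(2b)=8.4853; F=4.2426×(-12.707)=-53.9112, v=32.7170/8.4853=3.8557
k=2: u−w=-27.1900, u+w=-21.8500; √(b/2)=4.2426, √(2b)=8.4853; F=4.2426×(-27.19)=-115.3574, v=-21.8500/8.4853=-2.5750
k=3: u−w=0.6170, u+w=28.7890; √(b/2)=4.2426, √(2b)=8.4853; F=4.2426×0.617=2.6177, v=28.7890/8.4853=3.3928

0: F=66.0155 v=-2.0860
1: F=-53.9112 v=3.8557
2: F=-115.3574 v=-2.5750
3: F=2.6177 v=3.3928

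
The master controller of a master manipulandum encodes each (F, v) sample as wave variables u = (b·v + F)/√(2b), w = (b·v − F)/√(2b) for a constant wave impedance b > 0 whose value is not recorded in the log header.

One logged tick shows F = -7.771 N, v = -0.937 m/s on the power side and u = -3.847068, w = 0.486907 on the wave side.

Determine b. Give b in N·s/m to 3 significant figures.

u + w = -3.360161;  u + w = √(2b)·v, so √(2b) = -3.360161/(-0.937) = 3.586084.
b = (√(2b))²/2 = 12.860001/2 = 6.430000.
(Check via u − w = 2F/√(2b): u − w = -4.333975, 2F/√(2b) = -4.333975.)

b = 6.43 N·s/m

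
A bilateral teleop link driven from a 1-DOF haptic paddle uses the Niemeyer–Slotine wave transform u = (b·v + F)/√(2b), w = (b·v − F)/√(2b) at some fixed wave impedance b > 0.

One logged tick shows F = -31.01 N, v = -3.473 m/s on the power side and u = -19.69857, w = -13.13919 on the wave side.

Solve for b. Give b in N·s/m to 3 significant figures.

u + w = -32.8378;  u + w = √(2b)·v, so √(2b) = -32.8378/(-3.473) = 9.4552.
b = (√(2b))²/2 = 89.4000/2 = 44.7000.
(Check via u − w = 2F/√(2b): u − w = -6.5594, 2F/√(2b) = -6.5594.)

b = 44.7 N·s/m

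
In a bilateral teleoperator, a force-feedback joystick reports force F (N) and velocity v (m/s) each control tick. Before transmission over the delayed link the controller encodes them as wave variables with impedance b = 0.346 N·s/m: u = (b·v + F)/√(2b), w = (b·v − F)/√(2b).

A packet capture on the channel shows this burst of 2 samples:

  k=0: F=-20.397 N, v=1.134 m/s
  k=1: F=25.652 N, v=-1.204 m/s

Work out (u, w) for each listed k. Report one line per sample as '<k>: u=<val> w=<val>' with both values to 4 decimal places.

k=0: b·v=0.346×1.134=0.3924; √(2b)=0.8319; u=(0.3924+(-20.397))/0.8319=-24.0479, w=(0.3924−(-20.397))/0.8319=24.9913
k=1: b·v=0.346×(-1.204)=-0.4166; √(2b)=0.8319; u=(-0.4166+25.652)/0.8319=30.3359, w=(-0.4166−25.652)/0.8319=-31.3375

0: u=-24.0479 w=24.9913
1: u=30.3359 w=-31.3375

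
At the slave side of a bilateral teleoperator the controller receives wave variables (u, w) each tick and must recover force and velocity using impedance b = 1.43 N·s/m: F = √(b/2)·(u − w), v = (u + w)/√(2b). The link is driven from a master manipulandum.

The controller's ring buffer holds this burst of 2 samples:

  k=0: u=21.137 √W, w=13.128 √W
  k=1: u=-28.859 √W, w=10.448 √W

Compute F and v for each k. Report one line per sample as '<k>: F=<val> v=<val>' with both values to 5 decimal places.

k=0: u−w=8.00900, u+w=34.26500; √(b/2)=0.84558, √(2b)=1.69115; F=0.84558×8.009=6.77222, v=34.26500/1.69115=20.26132
k=1: u−w=-39.30700, u+w=-18.41100; √(b/2)=0.84558, √(2b)=1.69115; F=0.84558×(-39.307)=-33.23708, v=-18.41100/1.69115=-10.88665

0: F=6.77222 v=20.26132
1: F=-33.23708 v=-10.88665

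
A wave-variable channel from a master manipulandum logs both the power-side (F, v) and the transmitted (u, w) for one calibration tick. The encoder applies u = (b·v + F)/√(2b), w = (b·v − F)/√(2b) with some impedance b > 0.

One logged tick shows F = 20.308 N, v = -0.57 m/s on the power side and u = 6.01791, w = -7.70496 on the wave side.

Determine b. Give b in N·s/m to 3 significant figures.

b = 4.38 N·s/m

u + w = -1.68705;  u + w = √(2b)·v, so √(2b) = -1.68705/(-0.57) = 2.95974.
b = (√(2b))²/2 = 8.76004/2 = 4.38002.
(Check via u − w = 2F/√(2b): u − w = 13.72287, 2F/√(2b) = 13.72284.)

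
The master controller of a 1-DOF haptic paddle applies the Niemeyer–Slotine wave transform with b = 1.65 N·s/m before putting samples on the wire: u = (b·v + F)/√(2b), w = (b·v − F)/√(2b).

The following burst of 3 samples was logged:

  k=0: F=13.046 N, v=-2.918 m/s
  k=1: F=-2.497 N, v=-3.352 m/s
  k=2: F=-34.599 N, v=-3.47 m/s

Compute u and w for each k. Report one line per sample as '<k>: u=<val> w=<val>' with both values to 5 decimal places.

k=0: b·v=1.65×(-2.918)=-4.81470; √(2b)=1.81659; u=(-4.81470+13.046)/1.81659=4.53118, w=(-4.81470−13.046)/1.81659=-9.83199
k=1: b·v=1.65×(-3.352)=-5.53080; √(2b)=1.81659; u=(-5.53080+(-2.497))/1.81659=-4.41916, w=(-5.53080−(-2.497))/1.81659=-1.67005
k=2: b·v=1.65×(-3.47)=-5.72550; √(2b)=1.81659; u=(-5.72550+(-34.599))/1.81659=-22.19791, w=(-5.72550−(-34.599))/1.81659=15.89434

0: u=4.53118 w=-9.83199
1: u=-4.41916 w=-1.67005
2: u=-22.19791 w=15.89434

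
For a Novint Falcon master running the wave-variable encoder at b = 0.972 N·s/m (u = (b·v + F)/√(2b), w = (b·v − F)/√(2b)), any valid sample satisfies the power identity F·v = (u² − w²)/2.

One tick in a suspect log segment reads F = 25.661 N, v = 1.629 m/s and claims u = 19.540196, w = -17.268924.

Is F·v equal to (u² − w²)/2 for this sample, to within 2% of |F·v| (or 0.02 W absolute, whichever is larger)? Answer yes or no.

yes

F·v = 25.661×1.629 = 41.801769 W.
(u² − w²)/2 = (381.819260 − 298.215736)/2 = 41.801762 W.
|Δ| = 0.000007;  2% of max(1, |F·v|) = 0.836035.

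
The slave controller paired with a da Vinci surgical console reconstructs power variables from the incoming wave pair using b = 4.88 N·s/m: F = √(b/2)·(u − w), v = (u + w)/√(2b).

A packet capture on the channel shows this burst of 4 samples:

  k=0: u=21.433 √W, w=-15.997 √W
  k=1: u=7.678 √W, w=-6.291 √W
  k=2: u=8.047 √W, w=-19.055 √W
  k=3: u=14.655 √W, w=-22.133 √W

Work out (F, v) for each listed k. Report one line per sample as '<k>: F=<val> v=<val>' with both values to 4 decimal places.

0: F=58.4675 v=1.7400
1: F=21.8203 v=0.4440
2: F=42.3347 v=-3.5236
3: F=57.4647 v=-2.3936

k=0: u−w=37.4300, u+w=5.4360; √(b/2)=1.5620, √(2b)=3.1241; F=1.5620×37.43=58.4675, v=5.4360/3.1241=1.7400
k=1: u−w=13.9690, u+w=1.3870; √(b/2)=1.5620, √(2b)=3.1241; F=1.5620×13.969=21.8203, v=1.3870/3.1241=0.4440
k=2: u−w=27.1020, u+w=-11.0080; √(b/2)=1.5620, √(2b)=3.1241; F=1.5620×27.102=42.3347, v=-11.0080/3.1241=-3.5236
k=3: u−w=36.7880, u+w=-7.4780; √(b/2)=1.5620, √(2b)=3.1241; F=1.5620×36.788=57.4647, v=-7.4780/3.1241=-2.3936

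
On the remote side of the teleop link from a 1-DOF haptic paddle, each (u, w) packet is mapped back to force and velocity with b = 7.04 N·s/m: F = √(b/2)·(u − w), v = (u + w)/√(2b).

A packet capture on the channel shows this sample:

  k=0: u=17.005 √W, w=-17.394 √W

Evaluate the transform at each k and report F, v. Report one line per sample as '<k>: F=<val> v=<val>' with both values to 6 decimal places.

0: F=64.538245 v=-0.103669

k=0: u−w=34.399000, u+w=-0.389000; √(b/2)=1.876166, √(2b)=3.752333; F=1.876166×34.399=64.538245, v=-0.389000/3.752333=-0.103669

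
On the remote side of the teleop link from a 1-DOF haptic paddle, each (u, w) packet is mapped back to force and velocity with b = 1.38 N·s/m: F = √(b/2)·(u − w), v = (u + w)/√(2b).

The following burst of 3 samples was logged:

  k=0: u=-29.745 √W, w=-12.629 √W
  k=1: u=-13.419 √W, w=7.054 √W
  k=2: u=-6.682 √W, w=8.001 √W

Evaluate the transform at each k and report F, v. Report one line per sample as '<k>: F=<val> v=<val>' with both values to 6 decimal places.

0: F=-14.217617 v=-25.506151
1: F=-17.006151 v=-3.831280
2: F=-12.196616 v=0.793945

k=0: u−w=-17.116000, u+w=-42.374000; √(b/2)=0.830662, √(2b)=1.661325; F=0.830662×(-17.116)=-14.217617, v=-42.374000/1.661325=-25.506151
k=1: u−w=-20.473000, u+w=-6.365000; √(b/2)=0.830662, √(2b)=1.661325; F=0.830662×(-20.473)=-17.006151, v=-6.365000/1.661325=-3.831280
k=2: u−w=-14.683000, u+w=1.319000; √(b/2)=0.830662, √(2b)=1.661325; F=0.830662×(-14.683)=-12.196616, v=1.319000/1.661325=0.793945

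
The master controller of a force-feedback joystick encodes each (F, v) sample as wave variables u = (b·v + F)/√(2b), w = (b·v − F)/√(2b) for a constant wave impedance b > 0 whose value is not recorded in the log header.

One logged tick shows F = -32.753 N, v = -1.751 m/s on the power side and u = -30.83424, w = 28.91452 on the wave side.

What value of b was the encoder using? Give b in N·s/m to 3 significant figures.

u + w = -1.9197;  u + w = √(2b)·v, so √(2b) = -1.9197/(-1.751) = 1.0964.
b = (√(2b))²/2 = 1.2020/2 = 0.6010.
(Check via u − w = 2F/√(2b): u − w = -59.7488, 2F/√(2b) = -59.7488.)

b = 0.601 N·s/m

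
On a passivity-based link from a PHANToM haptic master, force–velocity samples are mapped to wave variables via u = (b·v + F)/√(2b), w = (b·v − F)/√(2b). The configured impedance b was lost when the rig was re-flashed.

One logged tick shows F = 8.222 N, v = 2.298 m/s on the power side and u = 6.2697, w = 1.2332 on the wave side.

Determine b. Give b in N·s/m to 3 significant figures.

u + w = 7.50290;  u + w = √(2b)·v, so √(2b) = 7.50290/2.298 = 3.26497.
b = (√(2b))²/2 = 10.66003/2 = 5.33001.
(Check via u − w = 2F/√(2b): u − w = 5.03650, 2F/√(2b) = 5.03649.)

b = 5.33 N·s/m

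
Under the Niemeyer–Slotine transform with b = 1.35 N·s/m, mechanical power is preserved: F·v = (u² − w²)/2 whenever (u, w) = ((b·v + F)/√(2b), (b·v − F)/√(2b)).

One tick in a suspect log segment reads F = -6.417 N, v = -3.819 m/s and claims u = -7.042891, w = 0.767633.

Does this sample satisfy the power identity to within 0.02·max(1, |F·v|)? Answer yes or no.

F·v = (-6.417)×(-3.819) = 24.506523 W.
(u² − w²)/2 = (49.602314 − 0.589260)/2 = 24.506527 W.
|Δ| = 0.000004;  2% of max(1, |F·v|) = 0.490130.

yes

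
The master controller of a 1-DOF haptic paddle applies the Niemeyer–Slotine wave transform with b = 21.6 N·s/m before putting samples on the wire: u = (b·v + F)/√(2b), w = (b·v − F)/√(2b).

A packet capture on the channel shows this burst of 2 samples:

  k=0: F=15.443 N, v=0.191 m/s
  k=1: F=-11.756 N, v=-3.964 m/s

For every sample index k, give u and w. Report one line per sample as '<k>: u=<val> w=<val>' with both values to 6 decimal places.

0: u=2.977268 w=-1.721888
1: u=-14.815652 w=-11.238415

k=0: b·v=21.6×0.191=4.125600; √(2b)=6.572671; u=(4.125600+15.443)/6.572671=2.977268, w=(4.125600−15.443)/6.572671=-1.721888
k=1: b·v=21.6×(-3.964)=-85.622400; √(2b)=6.572671; u=(-85.622400+(-11.756))/6.572671=-14.815652, w=(-85.622400−(-11.756))/6.572671=-11.238415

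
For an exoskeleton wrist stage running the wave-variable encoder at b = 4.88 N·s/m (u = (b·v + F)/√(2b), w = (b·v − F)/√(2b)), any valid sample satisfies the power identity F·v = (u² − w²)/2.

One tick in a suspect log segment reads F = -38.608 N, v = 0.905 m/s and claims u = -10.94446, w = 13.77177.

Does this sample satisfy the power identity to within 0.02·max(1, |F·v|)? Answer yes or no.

F·v = (-38.608)×0.905 = -34.9402 W.
(u² − w²)/2 = (119.7812 − 189.6616)/2 = -34.9402 W.
|Δ| = 0.0000;  2% of max(1, |F·v|) = 0.6988.

yes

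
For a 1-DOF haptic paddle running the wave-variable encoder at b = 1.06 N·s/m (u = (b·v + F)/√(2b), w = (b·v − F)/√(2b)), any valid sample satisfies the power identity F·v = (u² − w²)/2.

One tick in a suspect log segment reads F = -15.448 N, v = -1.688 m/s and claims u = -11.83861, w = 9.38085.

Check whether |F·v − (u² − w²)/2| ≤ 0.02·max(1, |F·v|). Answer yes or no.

F·v = (-15.448)×(-1.688) = 26.0762 W.
(u² − w²)/2 = (140.1527 − 88.0003)/2 = 26.0762 W.
|Δ| = 0.0001;  2% of max(1, |F·v|) = 0.5215.

yes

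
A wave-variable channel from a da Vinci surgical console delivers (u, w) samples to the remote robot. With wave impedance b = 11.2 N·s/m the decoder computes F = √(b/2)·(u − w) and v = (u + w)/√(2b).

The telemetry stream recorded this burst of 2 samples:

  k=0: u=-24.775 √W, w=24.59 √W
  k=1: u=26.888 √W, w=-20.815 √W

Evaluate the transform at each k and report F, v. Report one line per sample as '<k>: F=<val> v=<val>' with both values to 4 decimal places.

0: F=-116.8189 v=-0.0391
1: F=112.8859 v=1.2832

k=0: u−w=-49.3650, u+w=-0.1850; √(b/2)=2.3664, √(2b)=4.7329; F=2.3664×(-49.365)=-116.8189, v=-0.1850/4.7329=-0.0391
k=1: u−w=47.7030, u+w=6.0730; √(b/2)=2.3664, √(2b)=4.7329; F=2.3664×47.703=112.8859, v=6.0730/4.7329=1.2832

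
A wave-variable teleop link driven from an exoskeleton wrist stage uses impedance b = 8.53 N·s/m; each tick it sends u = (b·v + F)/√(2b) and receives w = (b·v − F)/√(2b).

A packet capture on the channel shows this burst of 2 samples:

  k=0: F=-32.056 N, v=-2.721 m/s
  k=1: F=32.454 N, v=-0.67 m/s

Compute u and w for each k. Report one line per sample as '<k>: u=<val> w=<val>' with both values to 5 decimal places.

0: u=-13.38041 w=2.14166
1: u=6.47372 w=-9.24107

k=0: b·v=8.53×(-2.721)=-23.21013; √(2b)=4.13038; u=(-23.21013+(-32.056))/4.13038=-13.38041, w=(-23.21013−(-32.056))/4.13038=2.14166
k=1: b·v=8.53×(-0.67)=-5.71510; √(2b)=4.13038; u=(-5.71510+32.454)/4.13038=6.47372, w=(-5.71510−32.454)/4.13038=-9.24107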